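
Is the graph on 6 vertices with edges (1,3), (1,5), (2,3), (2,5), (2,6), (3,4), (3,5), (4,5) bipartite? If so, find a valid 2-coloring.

Step 1: Attempt 2-coloring using BFS:
  Start at vertex 1, assign color 0
  Color vertex 3 with color 1 (neighbor of 1)
  Color vertex 5 with color 1 (neighbor of 1)
  Color vertex 2 with color 0 (neighbor of 3)
  Color vertex 4 with color 0 (neighbor of 3)

Step 2: Conflict found! Vertices 3 and 5 are adjacent but have the same color.
This means the graph contains an odd cycle.

The graph is NOT bipartite.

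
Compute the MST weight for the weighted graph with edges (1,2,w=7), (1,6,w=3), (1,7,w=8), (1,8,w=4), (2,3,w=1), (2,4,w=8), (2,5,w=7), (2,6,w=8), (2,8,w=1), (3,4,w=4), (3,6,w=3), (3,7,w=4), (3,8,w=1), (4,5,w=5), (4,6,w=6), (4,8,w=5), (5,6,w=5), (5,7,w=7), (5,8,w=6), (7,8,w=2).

Apply Kruskal's algorithm (sort edges by weight, add if no cycle):

Sorted edges by weight:
  (2,8) w=1
  (2,3) w=1
  (3,8) w=1
  (7,8) w=2
  (1,6) w=3
  (3,6) w=3
  (1,8) w=4
  (3,4) w=4
  (3,7) w=4
  (4,5) w=5
  (4,8) w=5
  (5,6) w=5
  (4,6) w=6
  (5,8) w=6
  (1,2) w=7
  (2,5) w=7
  (5,7) w=7
  (1,7) w=8
  (2,4) w=8
  (2,6) w=8

Add edge (2,8) w=1 -- no cycle. Running total: 1
Add edge (2,3) w=1 -- no cycle. Running total: 2
Skip edge (3,8) w=1 -- would create cycle
Add edge (7,8) w=2 -- no cycle. Running total: 4
Add edge (1,6) w=3 -- no cycle. Running total: 7
Add edge (3,6) w=3 -- no cycle. Running total: 10
Skip edge (1,8) w=4 -- would create cycle
Add edge (3,4) w=4 -- no cycle. Running total: 14
Skip edge (3,7) w=4 -- would create cycle
Add edge (4,5) w=5 -- no cycle. Running total: 19

MST edges: (2,8,w=1), (2,3,w=1), (7,8,w=2), (1,6,w=3), (3,6,w=3), (3,4,w=4), (4,5,w=5)
Total MST weight: 1 + 1 + 2 + 3 + 3 + 4 + 5 = 19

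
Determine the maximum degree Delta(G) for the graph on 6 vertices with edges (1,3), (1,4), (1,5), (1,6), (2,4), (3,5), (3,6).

Step 1: Count edges incident to each vertex:
  deg(1) = 4 (neighbors: 3, 4, 5, 6)
  deg(2) = 1 (neighbors: 4)
  deg(3) = 3 (neighbors: 1, 5, 6)
  deg(4) = 2 (neighbors: 1, 2)
  deg(5) = 2 (neighbors: 1, 3)
  deg(6) = 2 (neighbors: 1, 3)

Step 2: Find maximum:
  max(4, 1, 3, 2, 2, 2) = 4 (vertex 1)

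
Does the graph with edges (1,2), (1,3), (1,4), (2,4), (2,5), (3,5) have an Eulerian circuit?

Step 1: Find the degree of each vertex:
  deg(1) = 3
  deg(2) = 3
  deg(3) = 2
  deg(4) = 2
  deg(5) = 2

Step 2: Count vertices with odd degree:
  Odd-degree vertices: 1, 2 (2 total)

Step 3: Apply Euler's theorem:
  - Eulerian circuit exists iff graph is connected and all vertices have even degree
  - Eulerian path exists iff graph is connected and has 0 or 2 odd-degree vertices

Graph is connected with exactly 2 odd-degree vertices (1, 2).
Eulerian path exists (starting and ending at the odd-degree vertices), but no Eulerian circuit.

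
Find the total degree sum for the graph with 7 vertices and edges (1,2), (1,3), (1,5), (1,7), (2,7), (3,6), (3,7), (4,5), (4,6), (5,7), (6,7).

Step 1: Count edges incident to each vertex:
  deg(1) = 4 (neighbors: 2, 3, 5, 7)
  deg(2) = 2 (neighbors: 1, 7)
  deg(3) = 3 (neighbors: 1, 6, 7)
  deg(4) = 2 (neighbors: 5, 6)
  deg(5) = 3 (neighbors: 1, 4, 7)
  deg(6) = 3 (neighbors: 3, 4, 7)
  deg(7) = 5 (neighbors: 1, 2, 3, 5, 6)

Step 2: Sum all degrees:
  4 + 2 + 3 + 2 + 3 + 3 + 5 = 22

Verification: sum of degrees = 2 * |E| = 2 * 11 = 22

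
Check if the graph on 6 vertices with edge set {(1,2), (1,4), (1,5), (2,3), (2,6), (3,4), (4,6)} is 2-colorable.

Step 1: Attempt 2-coloring using BFS:
  Start at vertex 1, assign color 0
  Color vertex 2 with color 1 (neighbor of 1)
  Color vertex 4 with color 1 (neighbor of 1)
  Color vertex 5 with color 1 (neighbor of 1)
  Color vertex 3 with color 0 (neighbor of 2)
  Color vertex 6 with color 0 (neighbor of 2)

Step 2: 2-coloring succeeded. No conflicts found.
  Set A (color 0): {1, 3, 6}
  Set B (color 1): {2, 4, 5}

The graph is bipartite with partition {1, 3, 6}, {2, 4, 5}.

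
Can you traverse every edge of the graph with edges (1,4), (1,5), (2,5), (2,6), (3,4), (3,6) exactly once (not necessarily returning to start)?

Step 1: Find the degree of each vertex:
  deg(1) = 2
  deg(2) = 2
  deg(3) = 2
  deg(4) = 2
  deg(5) = 2
  deg(6) = 2

Step 2: Count vertices with odd degree:
  All vertices have even degree (0 odd-degree vertices)

Step 3: Apply Euler's theorem:
  - Eulerian circuit exists iff graph is connected and all vertices have even degree
  - Eulerian path exists iff graph is connected and has 0 or 2 odd-degree vertices

Graph is connected with 0 odd-degree vertices.
Both Eulerian circuit and Eulerian path exist.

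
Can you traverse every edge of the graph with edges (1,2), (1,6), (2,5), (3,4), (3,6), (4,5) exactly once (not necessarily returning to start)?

Step 1: Find the degree of each vertex:
  deg(1) = 2
  deg(2) = 2
  deg(3) = 2
  deg(4) = 2
  deg(5) = 2
  deg(6) = 2

Step 2: Count vertices with odd degree:
  All vertices have even degree (0 odd-degree vertices)

Step 3: Apply Euler's theorem:
  - Eulerian circuit exists iff graph is connected and all vertices have even degree
  - Eulerian path exists iff graph is connected and has 0 or 2 odd-degree vertices

Graph is connected with 0 odd-degree vertices.
Both Eulerian circuit and Eulerian path exist.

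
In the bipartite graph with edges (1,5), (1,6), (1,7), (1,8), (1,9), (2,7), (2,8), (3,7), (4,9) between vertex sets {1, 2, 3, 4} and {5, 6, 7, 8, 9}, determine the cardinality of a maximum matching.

Step 1: List the neighbors of each left vertex:
  1: 5, 6, 7, 8, 9
  2: 7, 8
  3: 7
  4: 9

Step 2: Greedily match left vertices, then look for augmenting paths:
  Match 1 -- 5
  Match 2 -- 8
  Match 3 -- 7
  Match 4 -- 9
  No augmenting path remains.

Step 3: Verify this is maximum:
  Matching size 4 = min(|L|, |R|) = min(4, 5), which is an upper bound, so this matching is maximum.

Maximum matching: {(1,5), (2,8), (3,7), (4,9)}
Size: 4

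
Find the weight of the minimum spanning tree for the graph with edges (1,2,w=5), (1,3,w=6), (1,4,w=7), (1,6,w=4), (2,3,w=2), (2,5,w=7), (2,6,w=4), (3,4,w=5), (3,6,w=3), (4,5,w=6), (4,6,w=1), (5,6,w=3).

Apply Kruskal's algorithm (sort edges by weight, add if no cycle):

Sorted edges by weight:
  (4,6) w=1
  (2,3) w=2
  (3,6) w=3
  (5,6) w=3
  (1,6) w=4
  (2,6) w=4
  (1,2) w=5
  (3,4) w=5
  (1,3) w=6
  (4,5) w=6
  (1,4) w=7
  (2,5) w=7

Add edge (4,6) w=1 -- no cycle. Running total: 1
Add edge (2,3) w=2 -- no cycle. Running total: 3
Add edge (3,6) w=3 -- no cycle. Running total: 6
Add edge (5,6) w=3 -- no cycle. Running total: 9
Add edge (1,6) w=4 -- no cycle. Running total: 13

MST edges: (4,6,w=1), (2,3,w=2), (3,6,w=3), (5,6,w=3), (1,6,w=4)
Total MST weight: 1 + 2 + 3 + 3 + 4 = 13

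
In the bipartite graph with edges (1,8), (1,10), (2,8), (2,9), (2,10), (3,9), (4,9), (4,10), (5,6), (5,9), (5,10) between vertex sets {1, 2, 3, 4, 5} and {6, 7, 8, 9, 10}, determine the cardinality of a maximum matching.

Step 1: List the neighbors of each left vertex:
  1: 8, 10
  2: 8, 9, 10
  3: 9
  4: 9, 10
  5: 6, 9, 10

Step 2: Greedily match left vertices, then look for augmenting paths:
  Match 1 -- 8
  Match 2 -- 9
  Match 4 -- 10
  Match 5 -- 6
  No augmenting path remains.

Step 3: Verify this is maximum:
  Matching has size 4. The vertex set {5, 8, 9, 10} covers every edge and has size 4; any matching has at most one edge per cover vertex, so 4 is maximum (König's theorem).

Maximum matching: {(1,8), (2,9), (4,10), (5,6)}
Size: 4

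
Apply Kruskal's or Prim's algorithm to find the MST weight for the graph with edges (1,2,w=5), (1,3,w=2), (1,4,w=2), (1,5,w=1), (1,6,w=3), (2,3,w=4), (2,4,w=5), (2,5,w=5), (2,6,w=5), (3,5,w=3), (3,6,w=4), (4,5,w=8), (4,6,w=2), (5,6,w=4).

Apply Kruskal's algorithm (sort edges by weight, add if no cycle):

Sorted edges by weight:
  (1,5) w=1
  (1,4) w=2
  (1,3) w=2
  (4,6) w=2
  (1,6) w=3
  (3,5) w=3
  (2,3) w=4
  (3,6) w=4
  (5,6) w=4
  (1,2) w=5
  (2,4) w=5
  (2,5) w=5
  (2,6) w=5
  (4,5) w=8

Add edge (1,5) w=1 -- no cycle. Running total: 1
Add edge (1,4) w=2 -- no cycle. Running total: 3
Add edge (1,3) w=2 -- no cycle. Running total: 5
Add edge (4,6) w=2 -- no cycle. Running total: 7
Skip edge (1,6) w=3 -- would create cycle
Skip edge (3,5) w=3 -- would create cycle
Add edge (2,3) w=4 -- no cycle. Running total: 11

MST edges: (1,5,w=1), (1,4,w=2), (1,3,w=2), (4,6,w=2), (2,3,w=4)
Total MST weight: 1 + 2 + 2 + 2 + 4 = 11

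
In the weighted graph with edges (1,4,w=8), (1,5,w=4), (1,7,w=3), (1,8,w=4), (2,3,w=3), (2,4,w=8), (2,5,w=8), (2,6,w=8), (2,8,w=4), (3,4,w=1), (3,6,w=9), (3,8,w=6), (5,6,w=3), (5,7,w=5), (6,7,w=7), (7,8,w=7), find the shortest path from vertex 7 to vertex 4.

Step 1: Build adjacency list with weights:
  1: 4(w=8), 5(w=4), 7(w=3), 8(w=4)
  2: 3(w=3), 4(w=8), 5(w=8), 6(w=8), 8(w=4)
  3: 2(w=3), 4(w=1), 6(w=9), 8(w=6)
  4: 1(w=8), 2(w=8), 3(w=1)
  5: 1(w=4), 2(w=8), 6(w=3), 7(w=5)
  6: 2(w=8), 3(w=9), 5(w=3), 7(w=7)
  7: 1(w=3), 5(w=5), 6(w=7), 8(w=7)
  8: 1(w=4), 2(w=4), 3(w=6), 7(w=7)

Step 2: Apply Dijkstra's algorithm from vertex 7:
  Visit vertex 7 (distance=0)
    Update dist[1] = 3
    Update dist[5] = 5
    Update dist[6] = 7
    Update dist[8] = 7
  Visit vertex 1 (distance=3)
    Update dist[4] = 11
  Visit vertex 5 (distance=5)
    Update dist[2] = 13
  Visit vertex 6 (distance=7)
    Update dist[3] = 16
  Visit vertex 8 (distance=7)
    Update dist[2] = 11
    Update dist[3] = 13
  Visit vertex 2 (distance=11)
  Visit vertex 4 (distance=11)
    Update dist[3] = 12

Step 3: Shortest path: 7 -> 1 -> 4
Total weight: 3 + 8 = 11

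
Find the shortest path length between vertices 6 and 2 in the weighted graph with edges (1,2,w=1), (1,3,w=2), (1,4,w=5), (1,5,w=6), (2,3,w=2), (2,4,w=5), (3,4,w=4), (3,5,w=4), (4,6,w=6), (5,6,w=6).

Step 1: Build adjacency list with weights:
  1: 2(w=1), 3(w=2), 4(w=5), 5(w=6)
  2: 1(w=1), 3(w=2), 4(w=5)
  3: 1(w=2), 2(w=2), 4(w=4), 5(w=4)
  4: 1(w=5), 2(w=5), 3(w=4), 6(w=6)
  5: 1(w=6), 3(w=4), 6(w=6)
  6: 4(w=6), 5(w=6)

Step 2: Apply Dijkstra's algorithm from vertex 6:
  Visit vertex 6 (distance=0)
    Update dist[4] = 6
    Update dist[5] = 6
  Visit vertex 4 (distance=6)
    Update dist[1] = 11
    Update dist[2] = 11
    Update dist[3] = 10
  Visit vertex 5 (distance=6)
  Visit vertex 3 (distance=10)
  Visit vertex 1 (distance=11)
  Visit vertex 2 (distance=11)

Step 3: Shortest path: 6 -> 4 -> 2
Total weight: 6 + 5 = 11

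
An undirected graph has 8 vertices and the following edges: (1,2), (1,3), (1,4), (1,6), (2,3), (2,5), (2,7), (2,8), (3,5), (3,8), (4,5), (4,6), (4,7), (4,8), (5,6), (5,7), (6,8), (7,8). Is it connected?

Step 1: Build adjacency list from edges:
  1: 2, 3, 4, 6
  2: 1, 3, 5, 7, 8
  3: 1, 2, 5, 8
  4: 1, 5, 6, 7, 8
  5: 2, 3, 4, 6, 7
  6: 1, 4, 5, 8
  7: 2, 4, 5, 8
  8: 2, 3, 4, 6, 7

Step 2: Run BFS/DFS from vertex 1:
  Visited: {1, 2, 3, 4, 6, 5, 7, 8}
  Reached 8 of 8 vertices

Step 3: All 8 vertices reached from vertex 1, so the graph is connected.
Answer: Yes, the graph is connected.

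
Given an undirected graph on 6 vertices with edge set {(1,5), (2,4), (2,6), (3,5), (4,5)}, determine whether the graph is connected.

Step 1: Build adjacency list from edges:
  1: 5
  2: 4, 6
  3: 5
  4: 2, 5
  5: 1, 3, 4
  6: 2

Step 2: Run BFS/DFS from vertex 1:
  Visited: {1, 5, 3, 4, 2, 6}
  Reached 6 of 6 vertices

Step 3: All 6 vertices reached from vertex 1, so the graph is connected.
Answer: Yes, the graph is connected.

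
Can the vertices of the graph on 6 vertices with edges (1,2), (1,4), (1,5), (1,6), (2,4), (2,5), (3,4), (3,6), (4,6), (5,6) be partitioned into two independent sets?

Step 1: Attempt 2-coloring using BFS:
  Start at vertex 1, assign color 0
  Color vertex 2 with color 1 (neighbor of 1)
  Color vertex 4 with color 1 (neighbor of 1)
  Color vertex 5 with color 1 (neighbor of 1)
  Color vertex 6 with color 1 (neighbor of 1)

Step 2: Conflict found! Vertices 2 and 4 are adjacent but have the same color.
This means the graph contains an odd cycle.

The graph is NOT bipartite.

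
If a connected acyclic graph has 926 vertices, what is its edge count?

A tree on n vertices always has exactly n - 1 edges.
For n = 926: edges = 926 - 1 = 925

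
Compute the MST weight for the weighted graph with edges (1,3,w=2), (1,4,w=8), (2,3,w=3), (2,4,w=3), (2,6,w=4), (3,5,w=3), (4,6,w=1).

Apply Kruskal's algorithm (sort edges by weight, add if no cycle):

Sorted edges by weight:
  (4,6) w=1
  (1,3) w=2
  (2,3) w=3
  (2,4) w=3
  (3,5) w=3
  (2,6) w=4
  (1,4) w=8

Add edge (4,6) w=1 -- no cycle. Running total: 1
Add edge (1,3) w=2 -- no cycle. Running total: 3
Add edge (2,3) w=3 -- no cycle. Running total: 6
Add edge (2,4) w=3 -- no cycle. Running total: 9
Add edge (3,5) w=3 -- no cycle. Running total: 12

MST edges: (4,6,w=1), (1,3,w=2), (2,3,w=3), (2,4,w=3), (3,5,w=3)
Total MST weight: 1 + 2 + 3 + 3 + 3 = 12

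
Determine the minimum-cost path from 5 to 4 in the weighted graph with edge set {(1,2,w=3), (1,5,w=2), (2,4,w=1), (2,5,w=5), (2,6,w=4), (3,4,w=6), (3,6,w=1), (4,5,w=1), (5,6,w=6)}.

Step 1: Build adjacency list with weights:
  1: 2(w=3), 5(w=2)
  2: 1(w=3), 4(w=1), 5(w=5), 6(w=4)
  3: 4(w=6), 6(w=1)
  4: 2(w=1), 3(w=6), 5(w=1)
  5: 1(w=2), 2(w=5), 4(w=1), 6(w=6)
  6: 2(w=4), 3(w=1), 5(w=6)

Step 2: Apply Dijkstra's algorithm from vertex 5:
  Visit vertex 5 (distance=0)
    Update dist[1] = 2
    Update dist[2] = 5
    Update dist[4] = 1
    Update dist[6] = 6
  Visit vertex 4 (distance=1)
    Update dist[2] = 2
    Update dist[3] = 7

Step 3: Shortest path: 5 -> 4
Total weight: 1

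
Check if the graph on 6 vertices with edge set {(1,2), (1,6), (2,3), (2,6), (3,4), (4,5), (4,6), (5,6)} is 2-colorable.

Step 1: Attempt 2-coloring using BFS:
  Start at vertex 1, assign color 0
  Color vertex 2 with color 1 (neighbor of 1)
  Color vertex 6 with color 1 (neighbor of 1)
  Color vertex 3 with color 0 (neighbor of 2)

Step 2: Conflict found! Vertices 2 and 6 are adjacent but have the same color.
This means the graph contains an odd cycle.

The graph is NOT bipartite.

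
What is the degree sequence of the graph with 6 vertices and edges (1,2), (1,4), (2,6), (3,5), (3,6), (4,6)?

Step 1: Count edges incident to each vertex:
  deg(1) = 2 (neighbors: 2, 4)
  deg(2) = 2 (neighbors: 1, 6)
  deg(3) = 2 (neighbors: 5, 6)
  deg(4) = 2 (neighbors: 1, 6)
  deg(5) = 1 (neighbors: 3)
  deg(6) = 3 (neighbors: 2, 3, 4)

Step 2: Sort degrees in non-increasing order:
  Degrees: [2, 2, 2, 2, 1, 3] -> sorted: [3, 2, 2, 2, 2, 1]

Degree sequence: [3, 2, 2, 2, 2, 1]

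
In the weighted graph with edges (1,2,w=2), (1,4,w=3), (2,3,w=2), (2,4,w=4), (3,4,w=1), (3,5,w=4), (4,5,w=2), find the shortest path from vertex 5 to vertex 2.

Step 1: Build adjacency list with weights:
  1: 2(w=2), 4(w=3)
  2: 1(w=2), 3(w=2), 4(w=4)
  3: 2(w=2), 4(w=1), 5(w=4)
  4: 1(w=3), 2(w=4), 3(w=1), 5(w=2)
  5: 3(w=4), 4(w=2)

Step 2: Apply Dijkstra's algorithm from vertex 5:
  Visit vertex 5 (distance=0)
    Update dist[3] = 4
    Update dist[4] = 2
  Visit vertex 4 (distance=2)
    Update dist[1] = 5
    Update dist[2] = 6
    Update dist[3] = 3
  Visit vertex 3 (distance=3)
    Update dist[2] = 5
  Visit vertex 1 (distance=5)
  Visit vertex 2 (distance=5)

Step 3: Shortest path: 5 -> 4 -> 3 -> 2
Total weight: 2 + 1 + 2 = 5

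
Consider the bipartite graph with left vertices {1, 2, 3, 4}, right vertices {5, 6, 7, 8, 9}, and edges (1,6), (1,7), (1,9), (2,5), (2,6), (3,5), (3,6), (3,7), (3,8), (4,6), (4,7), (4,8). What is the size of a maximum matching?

Step 1: List the neighbors of each left vertex:
  1: 6, 7, 9
  2: 5, 6
  3: 5, 6, 7, 8
  4: 6, 7, 8

Step 2: Greedily match left vertices, then look for augmenting paths:
  Match 1 -- 6
  Match 2 -- 5
  Match 3 -- 7
  Match 4 -- 8
  No augmenting path remains.

Step 3: Verify this is maximum:
  Matching size 4 = min(|L|, |R|) = min(4, 5), which is an upper bound, so this matching is maximum.

Maximum matching: {(1,6), (2,5), (3,7), (4,8)}
Size: 4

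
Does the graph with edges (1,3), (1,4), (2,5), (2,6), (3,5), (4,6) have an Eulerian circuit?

Step 1: Find the degree of each vertex:
  deg(1) = 2
  deg(2) = 2
  deg(3) = 2
  deg(4) = 2
  deg(5) = 2
  deg(6) = 2

Step 2: Count vertices with odd degree:
  All vertices have even degree (0 odd-degree vertices)

Step 3: Apply Euler's theorem:
  - Eulerian circuit exists iff graph is connected and all vertices have even degree
  - Eulerian path exists iff graph is connected and has 0 or 2 odd-degree vertices

Graph is connected with 0 odd-degree vertices.
Both Eulerian circuit and Eulerian path exist.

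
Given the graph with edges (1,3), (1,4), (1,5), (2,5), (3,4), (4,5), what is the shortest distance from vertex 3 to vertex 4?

Step 1: Build adjacency list:
  1: 3, 4, 5
  2: 5
  3: 1, 4
  4: 1, 3, 5
  5: 1, 2, 4

Step 2: BFS from vertex 3 to find shortest path to 4:
  vertex 1 reached at distance 1
  vertex 4 reached at distance 1

Step 3: Shortest path: 3 -> 4
Path length: 1 edge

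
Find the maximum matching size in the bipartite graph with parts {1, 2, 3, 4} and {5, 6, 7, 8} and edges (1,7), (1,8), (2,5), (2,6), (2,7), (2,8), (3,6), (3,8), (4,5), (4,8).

Step 1: List the neighbors of each left vertex:
  1: 7, 8
  2: 5, 6, 7, 8
  3: 6, 8
  4: 5, 8

Step 2: Greedily match left vertices, then look for augmenting paths:
  Match 1 -- 7
  Match 2 -- 5
  Match 3 -- 6
  Match 4 -- 8
  No augmenting path remains.

Step 3: Verify this is maximum:
  Matching size 4 = min(|L|, |R|) = min(4, 4), which is an upper bound, so this matching is maximum.

Maximum matching: {(1,7), (2,5), (3,6), (4,8)}
Size: 4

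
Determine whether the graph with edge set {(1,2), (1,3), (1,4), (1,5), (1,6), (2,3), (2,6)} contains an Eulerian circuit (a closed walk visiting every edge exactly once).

Step 1: Find the degree of each vertex:
  deg(1) = 5
  deg(2) = 3
  deg(3) = 2
  deg(4) = 1
  deg(5) = 1
  deg(6) = 2

Step 2: Count vertices with odd degree:
  Odd-degree vertices: 1, 2, 4, 5 (4 total)

Step 3: Apply Euler's theorem:
  - Eulerian circuit exists iff graph is connected and all vertices have even degree
  - Eulerian path exists iff graph is connected and has 0 or 2 odd-degree vertices

Graph has 4 odd-degree vertices (need 0 or 2).
Neither Eulerian path nor Eulerian circuit exists.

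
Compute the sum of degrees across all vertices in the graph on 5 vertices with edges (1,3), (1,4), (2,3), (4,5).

Step 1: Count edges incident to each vertex:
  deg(1) = 2 (neighbors: 3, 4)
  deg(2) = 1 (neighbors: 3)
  deg(3) = 2 (neighbors: 1, 2)
  deg(4) = 2 (neighbors: 1, 5)
  deg(5) = 1 (neighbors: 4)

Step 2: Sum all degrees:
  2 + 1 + 2 + 2 + 1 = 8

Verification: sum of degrees = 2 * |E| = 2 * 4 = 8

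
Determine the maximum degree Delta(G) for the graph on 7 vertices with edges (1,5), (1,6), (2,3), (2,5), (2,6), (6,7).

Step 1: Count edges incident to each vertex:
  deg(1) = 2 (neighbors: 5, 6)
  deg(2) = 3 (neighbors: 3, 5, 6)
  deg(3) = 1 (neighbors: 2)
  deg(4) = 0 (neighbors: none)
  deg(5) = 2 (neighbors: 1, 2)
  deg(6) = 3 (neighbors: 1, 2, 7)
  deg(7) = 1 (neighbors: 6)

Step 2: Find maximum:
  max(2, 3, 1, 0, 2, 3, 1) = 3 (vertex 2)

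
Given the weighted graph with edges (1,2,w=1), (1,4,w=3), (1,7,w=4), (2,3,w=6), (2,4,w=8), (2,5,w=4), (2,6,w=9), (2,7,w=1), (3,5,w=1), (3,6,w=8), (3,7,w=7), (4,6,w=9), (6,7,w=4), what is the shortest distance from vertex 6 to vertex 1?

Step 1: Build adjacency list with weights:
  1: 2(w=1), 4(w=3), 7(w=4)
  2: 1(w=1), 3(w=6), 4(w=8), 5(w=4), 6(w=9), 7(w=1)
  3: 2(w=6), 5(w=1), 6(w=8), 7(w=7)
  4: 1(w=3), 2(w=8), 6(w=9)
  5: 2(w=4), 3(w=1)
  6: 2(w=9), 3(w=8), 4(w=9), 7(w=4)
  7: 1(w=4), 2(w=1), 3(w=7), 6(w=4)

Step 2: Apply Dijkstra's algorithm from vertex 6:
  Visit vertex 6 (distance=0)
    Update dist[2] = 9
    Update dist[3] = 8
    Update dist[4] = 9
    Update dist[7] = 4
  Visit vertex 7 (distance=4)
    Update dist[1] = 8
    Update dist[2] = 5
  Visit vertex 2 (distance=5)
    Update dist[1] = 6
    Update dist[5] = 9
  Visit vertex 1 (distance=6)

Step 3: Shortest path: 6 -> 7 -> 2 -> 1
Total weight: 4 + 1 + 1 = 6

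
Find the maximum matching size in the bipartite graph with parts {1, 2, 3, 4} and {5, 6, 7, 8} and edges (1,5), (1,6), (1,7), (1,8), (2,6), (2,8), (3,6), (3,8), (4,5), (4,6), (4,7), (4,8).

Step 1: List the neighbors of each left vertex:
  1: 5, 6, 7, 8
  2: 6, 8
  3: 6, 8
  4: 5, 6, 7, 8

Step 2: Greedily match left vertices, then look for augmenting paths:
  Match 1 -- 5
  Match 2 -- 6
  Match 3 -- 8
  Match 4 -- 7
  No augmenting path remains.

Step 3: Verify this is maximum:
  Matching size 4 = min(|L|, |R|) = min(4, 4), which is an upper bound, so this matching is maximum.

Maximum matching: {(1,5), (2,6), (3,8), (4,7)}
Size: 4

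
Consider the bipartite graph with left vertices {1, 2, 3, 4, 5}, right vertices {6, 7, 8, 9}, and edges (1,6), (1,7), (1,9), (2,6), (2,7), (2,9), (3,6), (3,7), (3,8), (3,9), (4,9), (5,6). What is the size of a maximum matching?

Step 1: List the neighbors of each left vertex:
  1: 6, 7, 9
  2: 6, 7, 9
  3: 6, 7, 8, 9
  4: 9
  5: 6

Step 2: Greedily match left vertices, then look for augmenting paths:
  Match 1 -- 6
  Match 2 -- 7
  Match 3 -- 8
  Match 4 -- 9
  No augmenting path remains.

Step 3: Verify this is maximum:
  Matching size 4 = min(|L|, |R|) = min(5, 4), which is an upper bound, so this matching is maximum.

Maximum matching: {(1,6), (2,7), (3,8), (4,9)}
Size: 4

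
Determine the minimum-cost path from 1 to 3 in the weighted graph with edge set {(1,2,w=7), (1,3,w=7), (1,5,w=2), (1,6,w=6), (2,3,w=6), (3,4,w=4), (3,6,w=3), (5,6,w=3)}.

Step 1: Build adjacency list with weights:
  1: 2(w=7), 3(w=7), 5(w=2), 6(w=6)
  2: 1(w=7), 3(w=6)
  3: 1(w=7), 2(w=6), 4(w=4), 6(w=3)
  4: 3(w=4)
  5: 1(w=2), 6(w=3)
  6: 1(w=6), 3(w=3), 5(w=3)

Step 2: Apply Dijkstra's algorithm from vertex 1:
  Visit vertex 1 (distance=0)
    Update dist[2] = 7
    Update dist[3] = 7
    Update dist[5] = 2
    Update dist[6] = 6
  Visit vertex 5 (distance=2)
    Update dist[6] = 5
  Visit vertex 6 (distance=5)
  Visit vertex 2 (distance=7)
  Visit vertex 3 (distance=7)
    Update dist[4] = 11

Step 3: Shortest path: 1 -> 3
Total weight: 7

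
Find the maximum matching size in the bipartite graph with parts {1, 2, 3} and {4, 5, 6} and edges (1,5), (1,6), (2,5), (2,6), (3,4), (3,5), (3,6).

Step 1: List the neighbors of each left vertex:
  1: 5, 6
  2: 5, 6
  3: 4, 5, 6

Step 2: Greedily match left vertices, then look for augmenting paths:
  Match 1 -- 5
  Match 2 -- 6
  Match 3 -- 4
  No augmenting path remains.

Step 3: Verify this is maximum:
  Matching size 3 = min(|L|, |R|) = min(3, 3), which is an upper bound, so this matching is maximum.

Maximum matching: {(1,5), (2,6), (3,4)}
Size: 3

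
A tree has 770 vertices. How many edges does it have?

A tree on n vertices always has exactly n - 1 edges.
For n = 770: edges = 770 - 1 = 769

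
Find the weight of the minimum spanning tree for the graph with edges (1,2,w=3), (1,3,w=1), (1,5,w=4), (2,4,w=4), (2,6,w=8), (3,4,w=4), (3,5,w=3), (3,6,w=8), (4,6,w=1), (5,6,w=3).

Apply Kruskal's algorithm (sort edges by weight, add if no cycle):

Sorted edges by weight:
  (1,3) w=1
  (4,6) w=1
  (1,2) w=3
  (3,5) w=3
  (5,6) w=3
  (1,5) w=4
  (2,4) w=4
  (3,4) w=4
  (2,6) w=8
  (3,6) w=8

Add edge (1,3) w=1 -- no cycle. Running total: 1
Add edge (4,6) w=1 -- no cycle. Running total: 2
Add edge (1,2) w=3 -- no cycle. Running total: 5
Add edge (3,5) w=3 -- no cycle. Running total: 8
Add edge (5,6) w=3 -- no cycle. Running total: 11

MST edges: (1,3,w=1), (4,6,w=1), (1,2,w=3), (3,5,w=3), (5,6,w=3)
Total MST weight: 1 + 1 + 3 + 3 + 3 = 11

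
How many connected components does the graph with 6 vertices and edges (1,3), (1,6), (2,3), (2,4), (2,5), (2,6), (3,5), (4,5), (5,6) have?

Step 1: Build adjacency list from edges:
  1: 3, 6
  2: 3, 4, 5, 6
  3: 1, 2, 5
  4: 2, 5
  5: 2, 3, 4, 6
  6: 1, 2, 5

Step 2: Run BFS/DFS from vertex 1:
  Visited: {1, 3, 6, 2, 5, 4}
  Reached 6 of 6 vertices

Step 3: All 6 vertices reached from vertex 1, so the graph is connected.
Number of connected components: 1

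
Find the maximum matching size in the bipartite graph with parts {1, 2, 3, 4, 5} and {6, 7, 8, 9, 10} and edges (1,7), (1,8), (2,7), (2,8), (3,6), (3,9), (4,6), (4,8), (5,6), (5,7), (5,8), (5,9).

Step 1: List the neighbors of each left vertex:
  1: 7, 8
  2: 7, 8
  3: 6, 9
  4: 6, 8
  5: 6, 7, 8, 9

Step 2: Greedily match left vertices, then look for augmenting paths:
  Match 1 -- 7
  Match 2 -- 8
  Match 3 -- 6
  Match 5 -- 9
  No augmenting path remains.

Step 3: Verify this is maximum:
  Matching has size 4. The vertex set {6, 7, 8, 9} covers every edge and has size 4; any matching has at most one edge per cover vertex, so 4 is maximum (König's theorem).

Maximum matching: {(1,7), (2,8), (3,6), (5,9)}
Size: 4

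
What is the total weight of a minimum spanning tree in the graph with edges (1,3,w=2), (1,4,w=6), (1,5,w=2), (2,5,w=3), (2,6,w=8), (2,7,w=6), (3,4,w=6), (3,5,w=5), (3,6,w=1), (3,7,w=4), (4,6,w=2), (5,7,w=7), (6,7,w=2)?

Apply Kruskal's algorithm (sort edges by weight, add if no cycle):

Sorted edges by weight:
  (3,6) w=1
  (1,3) w=2
  (1,5) w=2
  (4,6) w=2
  (6,7) w=2
  (2,5) w=3
  (3,7) w=4
  (3,5) w=5
  (1,4) w=6
  (2,7) w=6
  (3,4) w=6
  (5,7) w=7
  (2,6) w=8

Add edge (3,6) w=1 -- no cycle. Running total: 1
Add edge (1,3) w=2 -- no cycle. Running total: 3
Add edge (1,5) w=2 -- no cycle. Running total: 5
Add edge (4,6) w=2 -- no cycle. Running total: 7
Add edge (6,7) w=2 -- no cycle. Running total: 9
Add edge (2,5) w=3 -- no cycle. Running total: 12

MST edges: (3,6,w=1), (1,3,w=2), (1,5,w=2), (4,6,w=2), (6,7,w=2), (2,5,w=3)
Total MST weight: 1 + 2 + 2 + 2 + 2 + 3 = 12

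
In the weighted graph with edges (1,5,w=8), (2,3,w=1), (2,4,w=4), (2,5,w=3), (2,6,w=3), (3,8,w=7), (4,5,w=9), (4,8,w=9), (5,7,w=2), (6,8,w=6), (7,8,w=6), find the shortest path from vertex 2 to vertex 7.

Step 1: Build adjacency list with weights:
  1: 5(w=8)
  2: 3(w=1), 4(w=4), 5(w=3), 6(w=3)
  3: 2(w=1), 8(w=7)
  4: 2(w=4), 5(w=9), 8(w=9)
  5: 1(w=8), 2(w=3), 4(w=9), 7(w=2)
  6: 2(w=3), 8(w=6)
  7: 5(w=2), 8(w=6)
  8: 3(w=7), 4(w=9), 6(w=6), 7(w=6)

Step 2: Apply Dijkstra's algorithm from vertex 2:
  Visit vertex 2 (distance=0)
    Update dist[3] = 1
    Update dist[4] = 4
    Update dist[5] = 3
    Update dist[6] = 3
  Visit vertex 3 (distance=1)
    Update dist[8] = 8
  Visit vertex 5 (distance=3)
    Update dist[1] = 11
    Update dist[7] = 5
  Visit vertex 6 (distance=3)
  Visit vertex 4 (distance=4)
  Visit vertex 7 (distance=5)

Step 3: Shortest path: 2 -> 5 -> 7
Total weight: 3 + 2 = 5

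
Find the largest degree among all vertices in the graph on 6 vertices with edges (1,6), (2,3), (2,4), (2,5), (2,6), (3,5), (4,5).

Step 1: Count edges incident to each vertex:
  deg(1) = 1 (neighbors: 6)
  deg(2) = 4 (neighbors: 3, 4, 5, 6)
  deg(3) = 2 (neighbors: 2, 5)
  deg(4) = 2 (neighbors: 2, 5)
  deg(5) = 3 (neighbors: 2, 3, 4)
  deg(6) = 2 (neighbors: 1, 2)

Step 2: Find maximum:
  max(1, 4, 2, 2, 3, 2) = 4 (vertex 2)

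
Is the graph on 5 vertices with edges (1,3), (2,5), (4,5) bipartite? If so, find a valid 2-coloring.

Step 1: Attempt 2-coloring using BFS:
  Start at vertex 1, assign color 0
  Color vertex 3 with color 1 (neighbor of 1)
  Start new component at vertex 2, assign color 0
  Color vertex 5 with color 1 (neighbor of 2)
  Color vertex 4 with color 0 (neighbor of 5)

Step 2: 2-coloring succeeded. No conflicts found.
  Set A (color 0): {1, 2, 4}
  Set B (color 1): {3, 5}

The graph is bipartite with partition {1, 2, 4}, {3, 5}.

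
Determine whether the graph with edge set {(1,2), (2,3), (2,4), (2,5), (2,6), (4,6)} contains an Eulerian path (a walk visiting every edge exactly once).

Step 1: Find the degree of each vertex:
  deg(1) = 1
  deg(2) = 5
  deg(3) = 1
  deg(4) = 2
  deg(5) = 1
  deg(6) = 2

Step 2: Count vertices with odd degree:
  Odd-degree vertices: 1, 2, 3, 5 (4 total)

Step 3: Apply Euler's theorem:
  - Eulerian circuit exists iff graph is connected and all vertices have even degree
  - Eulerian path exists iff graph is connected and has 0 or 2 odd-degree vertices

Graph has 4 odd-degree vertices (need 0 or 2).
Neither Eulerian path nor Eulerian circuit exists.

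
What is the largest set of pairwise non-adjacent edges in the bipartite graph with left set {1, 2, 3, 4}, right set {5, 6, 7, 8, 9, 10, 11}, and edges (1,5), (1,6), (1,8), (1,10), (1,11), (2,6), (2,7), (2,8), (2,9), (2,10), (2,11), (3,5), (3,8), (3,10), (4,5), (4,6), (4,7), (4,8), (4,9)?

Step 1: List the neighbors of each left vertex:
  1: 5, 6, 8, 10, 11
  2: 6, 7, 8, 9, 10, 11
  3: 5, 8, 10
  4: 5, 6, 7, 8, 9

Step 2: Greedily match left vertices, then look for augmenting paths:
  Match 1 -- 5
  Match 2 -- 6
  Match 3 -- 8
  Match 4 -- 7
  No augmenting path remains.

Step 3: Verify this is maximum:
  Matching size 4 = min(|L|, |R|) = min(4, 7), which is an upper bound, so this matching is maximum.

Maximum matching: {(1,5), (2,6), (3,8), (4,7)}
Size: 4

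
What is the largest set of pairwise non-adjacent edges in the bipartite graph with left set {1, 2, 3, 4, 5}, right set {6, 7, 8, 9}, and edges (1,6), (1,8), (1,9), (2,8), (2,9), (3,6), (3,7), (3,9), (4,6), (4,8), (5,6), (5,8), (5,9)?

Step 1: List the neighbors of each left vertex:
  1: 6, 8, 9
  2: 8, 9
  3: 6, 7, 9
  4: 6, 8
  5: 6, 8, 9

Step 2: Greedily match left vertices, then look for augmenting paths:
  Match 1 -- 6
  Match 2 -- 8
  Match 3 -- 7
  Match 5 -- 9
  No augmenting path remains.

Step 3: Verify this is maximum:
  Matching size 4 = min(|L|, |R|) = min(5, 4), which is an upper bound, so this matching is maximum.

Maximum matching: {(1,6), (2,8), (3,7), (5,9)}
Size: 4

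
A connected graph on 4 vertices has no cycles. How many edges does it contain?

A tree on n vertices always has exactly n - 1 edges.
For n = 4: edges = 4 - 1 = 3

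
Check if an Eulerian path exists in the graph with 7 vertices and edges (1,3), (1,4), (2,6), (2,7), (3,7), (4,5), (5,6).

Step 1: Find the degree of each vertex:
  deg(1) = 2
  deg(2) = 2
  deg(3) = 2
  deg(4) = 2
  deg(5) = 2
  deg(6) = 2
  deg(7) = 2

Step 2: Count vertices with odd degree:
  All vertices have even degree (0 odd-degree vertices)

Step 3: Apply Euler's theorem:
  - Eulerian circuit exists iff graph is connected and all vertices have even degree
  - Eulerian path exists iff graph is connected and has 0 or 2 odd-degree vertices

Graph is connected with 0 odd-degree vertices.
Both Eulerian circuit and Eulerian path exist.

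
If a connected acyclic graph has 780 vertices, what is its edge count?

A tree on n vertices always has exactly n - 1 edges.
For n = 780: edges = 780 - 1 = 779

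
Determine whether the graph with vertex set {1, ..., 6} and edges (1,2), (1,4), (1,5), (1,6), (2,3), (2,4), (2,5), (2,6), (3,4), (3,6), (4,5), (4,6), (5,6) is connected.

Step 1: Build adjacency list from edges:
  1: 2, 4, 5, 6
  2: 1, 3, 4, 5, 6
  3: 2, 4, 6
  4: 1, 2, 3, 5, 6
  5: 1, 2, 4, 6
  6: 1, 2, 3, 4, 5

Step 2: Run BFS/DFS from vertex 1:
  Visited: {1, 2, 4, 5, 6, 3}
  Reached 6 of 6 vertices

Step 3: All 6 vertices reached from vertex 1, so the graph is connected.
Answer: Yes, the graph is connected.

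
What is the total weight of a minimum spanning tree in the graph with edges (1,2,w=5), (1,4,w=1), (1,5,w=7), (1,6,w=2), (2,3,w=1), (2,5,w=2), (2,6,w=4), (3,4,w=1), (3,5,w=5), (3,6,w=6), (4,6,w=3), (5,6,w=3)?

Apply Kruskal's algorithm (sort edges by weight, add if no cycle):

Sorted edges by weight:
  (1,4) w=1
  (2,3) w=1
  (3,4) w=1
  (1,6) w=2
  (2,5) w=2
  (4,6) w=3
  (5,6) w=3
  (2,6) w=4
  (1,2) w=5
  (3,5) w=5
  (3,6) w=6
  (1,5) w=7

Add edge (1,4) w=1 -- no cycle. Running total: 1
Add edge (2,3) w=1 -- no cycle. Running total: 2
Add edge (3,4) w=1 -- no cycle. Running total: 3
Add edge (1,6) w=2 -- no cycle. Running total: 5
Add edge (2,5) w=2 -- no cycle. Running total: 7

MST edges: (1,4,w=1), (2,3,w=1), (3,4,w=1), (1,6,w=2), (2,5,w=2)
Total MST weight: 1 + 1 + 1 + 2 + 2 = 7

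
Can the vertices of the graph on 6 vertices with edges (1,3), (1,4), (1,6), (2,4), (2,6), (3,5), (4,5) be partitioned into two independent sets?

Step 1: Attempt 2-coloring using BFS:
  Start at vertex 1, assign color 0
  Color vertex 3 with color 1 (neighbor of 1)
  Color vertex 4 with color 1 (neighbor of 1)
  Color vertex 6 with color 1 (neighbor of 1)
  Color vertex 5 with color 0 (neighbor of 3)
  Color vertex 2 with color 0 (neighbor of 4)

Step 2: 2-coloring succeeded. No conflicts found.
  Set A (color 0): {1, 2, 5}
  Set B (color 1): {3, 4, 6}

The graph is bipartite with partition {1, 2, 5}, {3, 4, 6}.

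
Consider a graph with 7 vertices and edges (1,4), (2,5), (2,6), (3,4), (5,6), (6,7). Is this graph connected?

Step 1: Build adjacency list from edges:
  1: 4
  2: 5, 6
  3: 4
  4: 1, 3
  5: 2, 6
  6: 2, 5, 7
  7: 6

Step 2: Run BFS/DFS from vertex 1:
  Visited: {1, 4, 3}
  Reached 3 of 7 vertices

Step 3: Only 3 of 7 vertices reached. Graph is disconnected.
Connected components: {1, 3, 4}, {2, 5, 6, 7}
Answer: No, the graph is not connected (2 components).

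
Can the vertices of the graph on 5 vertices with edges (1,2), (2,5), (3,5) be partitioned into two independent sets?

Step 1: Attempt 2-coloring using BFS:
  Start at vertex 1, assign color 0
  Color vertex 2 with color 1 (neighbor of 1)
  Color vertex 5 with color 0 (neighbor of 2)
  Color vertex 3 with color 1 (neighbor of 5)
  Start new component at vertex 4, assign color 0

Step 2: 2-coloring succeeded. No conflicts found.
  Set A (color 0): {1, 4, 5}
  Set B (color 1): {2, 3}

The graph is bipartite with partition {1, 4, 5}, {2, 3}.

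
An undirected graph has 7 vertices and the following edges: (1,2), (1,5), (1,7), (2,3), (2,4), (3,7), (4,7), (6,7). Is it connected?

Step 1: Build adjacency list from edges:
  1: 2, 5, 7
  2: 1, 3, 4
  3: 2, 7
  4: 2, 7
  5: 1
  6: 7
  7: 1, 3, 4, 6

Step 2: Run BFS/DFS from vertex 1:
  Visited: {1, 2, 5, 7, 3, 4, 6}
  Reached 7 of 7 vertices

Step 3: All 7 vertices reached from vertex 1, so the graph is connected.
Answer: Yes, the graph is connected.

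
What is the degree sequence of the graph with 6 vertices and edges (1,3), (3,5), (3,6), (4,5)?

Step 1: Count edges incident to each vertex:
  deg(1) = 1 (neighbors: 3)
  deg(2) = 0 (neighbors: none)
  deg(3) = 3 (neighbors: 1, 5, 6)
  deg(4) = 1 (neighbors: 5)
  deg(5) = 2 (neighbors: 3, 4)
  deg(6) = 1 (neighbors: 3)

Step 2: Sort degrees in non-increasing order:
  Degrees: [1, 0, 3, 1, 2, 1] -> sorted: [3, 2, 1, 1, 1, 0]

Degree sequence: [3, 2, 1, 1, 1, 0]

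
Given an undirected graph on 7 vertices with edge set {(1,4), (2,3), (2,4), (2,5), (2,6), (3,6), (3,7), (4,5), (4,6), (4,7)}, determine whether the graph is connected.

Step 1: Build adjacency list from edges:
  1: 4
  2: 3, 4, 5, 6
  3: 2, 6, 7
  4: 1, 2, 5, 6, 7
  5: 2, 4
  6: 2, 3, 4
  7: 3, 4

Step 2: Run BFS/DFS from vertex 1:
  Visited: {1, 4, 2, 5, 6, 7, 3}
  Reached 7 of 7 vertices

Step 3: All 7 vertices reached from vertex 1, so the graph is connected.
Answer: Yes, the graph is connected.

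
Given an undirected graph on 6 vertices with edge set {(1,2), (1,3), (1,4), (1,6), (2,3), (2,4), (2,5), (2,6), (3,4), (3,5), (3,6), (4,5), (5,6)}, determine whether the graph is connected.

Step 1: Build adjacency list from edges:
  1: 2, 3, 4, 6
  2: 1, 3, 4, 5, 6
  3: 1, 2, 4, 5, 6
  4: 1, 2, 3, 5
  5: 2, 3, 4, 6
  6: 1, 2, 3, 5

Step 2: Run BFS/DFS from vertex 1:
  Visited: {1, 2, 3, 4, 6, 5}
  Reached 6 of 6 vertices

Step 3: All 6 vertices reached from vertex 1, so the graph is connected.
Answer: Yes, the graph is connected.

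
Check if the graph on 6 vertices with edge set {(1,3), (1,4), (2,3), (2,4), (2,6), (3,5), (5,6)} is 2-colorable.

Step 1: Attempt 2-coloring using BFS:
  Start at vertex 1, assign color 0
  Color vertex 3 with color 1 (neighbor of 1)
  Color vertex 4 with color 1 (neighbor of 1)
  Color vertex 2 with color 0 (neighbor of 3)
  Color vertex 5 with color 0 (neighbor of 3)
  Color vertex 6 with color 1 (neighbor of 2)

Step 2: 2-coloring succeeded. No conflicts found.
  Set A (color 0): {1, 2, 5}
  Set B (color 1): {3, 4, 6}

The graph is bipartite with partition {1, 2, 5}, {3, 4, 6}.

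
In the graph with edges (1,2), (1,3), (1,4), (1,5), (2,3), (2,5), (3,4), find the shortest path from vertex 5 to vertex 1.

Step 1: Build adjacency list:
  1: 2, 3, 4, 5
  2: 1, 3, 5
  3: 1, 2, 4
  4: 1, 3
  5: 1, 2

Step 2: BFS from vertex 5 to find shortest path to 1:
  vertex 1 reached at distance 1

Step 3: Shortest path: 5 -> 1
Path length: 1 edge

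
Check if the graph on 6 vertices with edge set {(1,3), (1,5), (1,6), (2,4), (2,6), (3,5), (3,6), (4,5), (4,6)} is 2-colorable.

Step 1: Attempt 2-coloring using BFS:
  Start at vertex 1, assign color 0
  Color vertex 3 with color 1 (neighbor of 1)
  Color vertex 5 with color 1 (neighbor of 1)
  Color vertex 6 with color 1 (neighbor of 1)

Step 2: Conflict found! Vertices 3 and 5 are adjacent but have the same color.
This means the graph contains an odd cycle.

The graph is NOT bipartite.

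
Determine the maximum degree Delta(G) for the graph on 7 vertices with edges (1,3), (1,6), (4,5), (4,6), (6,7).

Step 1: Count edges incident to each vertex:
  deg(1) = 2 (neighbors: 3, 6)
  deg(2) = 0 (neighbors: none)
  deg(3) = 1 (neighbors: 1)
  deg(4) = 2 (neighbors: 5, 6)
  deg(5) = 1 (neighbors: 4)
  deg(6) = 3 (neighbors: 1, 4, 7)
  deg(7) = 1 (neighbors: 6)

Step 2: Find maximum:
  max(2, 0, 1, 2, 1, 3, 1) = 3 (vertex 6)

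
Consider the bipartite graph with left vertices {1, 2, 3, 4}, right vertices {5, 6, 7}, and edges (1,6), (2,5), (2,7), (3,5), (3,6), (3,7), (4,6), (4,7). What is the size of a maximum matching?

Step 1: List the neighbors of each left vertex:
  1: 6
  2: 5, 7
  3: 5, 6, 7
  4: 6, 7

Step 2: Greedily match left vertices, then look for augmenting paths:
  Match 1 -- 6
  Match 2 -- 5
  Match 3 -- 7
  No augmenting path remains.

Step 3: Verify this is maximum:
  Matching size 3 = min(|L|, |R|) = min(4, 3), which is an upper bound, so this matching is maximum.

Maximum matching: {(1,6), (2,5), (3,7)}
Size: 3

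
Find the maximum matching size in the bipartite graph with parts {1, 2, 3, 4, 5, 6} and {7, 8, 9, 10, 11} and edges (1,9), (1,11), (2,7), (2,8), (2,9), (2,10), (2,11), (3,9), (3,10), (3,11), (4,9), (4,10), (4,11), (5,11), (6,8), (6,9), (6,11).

Step 1: List the neighbors of each left vertex:
  1: 9, 11
  2: 7, 8, 9, 10, 11
  3: 9, 10, 11
  4: 9, 10, 11
  5: 11
  6: 8, 9, 11

Step 2: Greedily match left vertices, then look for augmenting paths:
  Match 1 -- 9
  Match 2 -- 7
  Match 3 -- 10
  Match 4 -- 11
  Match 6 -- 8
  No augmenting path remains.

Step 3: Verify this is maximum:
  Matching size 5 = min(|L|, |R|) = min(6, 5), which is an upper bound, so this matching is maximum.

Maximum matching: {(1,9), (2,7), (3,10), (4,11), (6,8)}
Size: 5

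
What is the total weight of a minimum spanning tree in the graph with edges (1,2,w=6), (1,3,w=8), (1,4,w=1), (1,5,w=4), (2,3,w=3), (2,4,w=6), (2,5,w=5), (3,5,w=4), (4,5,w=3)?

Apply Kruskal's algorithm (sort edges by weight, add if no cycle):

Sorted edges by weight:
  (1,4) w=1
  (2,3) w=3
  (4,5) w=3
  (1,5) w=4
  (3,5) w=4
  (2,5) w=5
  (1,2) w=6
  (2,4) w=6
  (1,3) w=8

Add edge (1,4) w=1 -- no cycle. Running total: 1
Add edge (2,3) w=3 -- no cycle. Running total: 4
Add edge (4,5) w=3 -- no cycle. Running total: 7
Skip edge (1,5) w=4 -- would create cycle
Add edge (3,5) w=4 -- no cycle. Running total: 11

MST edges: (1,4,w=1), (2,3,w=3), (4,5,w=3), (3,5,w=4)
Total MST weight: 1 + 3 + 3 + 4 = 11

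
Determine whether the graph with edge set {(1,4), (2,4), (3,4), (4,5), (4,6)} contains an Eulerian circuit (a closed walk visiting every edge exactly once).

Step 1: Find the degree of each vertex:
  deg(1) = 1
  deg(2) = 1
  deg(3) = 1
  deg(4) = 5
  deg(5) = 1
  deg(6) = 1

Step 2: Count vertices with odd degree:
  Odd-degree vertices: 1, 2, 3, 4, 5, 6 (6 total)

Step 3: Apply Euler's theorem:
  - Eulerian circuit exists iff graph is connected and all vertices have even degree
  - Eulerian path exists iff graph is connected and has 0 or 2 odd-degree vertices

Graph has 6 odd-degree vertices (need 0 or 2).
Neither Eulerian path nor Eulerian circuit exists.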